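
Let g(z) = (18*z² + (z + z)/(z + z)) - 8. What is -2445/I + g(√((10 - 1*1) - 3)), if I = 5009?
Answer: 503464/5009 ≈ 100.51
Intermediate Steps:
g(z) = -7 + 18*z² (g(z) = (18*z² + (2*z)/((2*z))) - 8 = (18*z² + (2*z)*(1/(2*z))) - 8 = (18*z² + 1) - 8 = (1 + 18*z²) - 8 = -7 + 18*z²)
-2445/I + g(√((10 - 1*1) - 3)) = -2445/5009 + (-7 + 18*(√((10 - 1*1) - 3))²) = -2445*1/5009 + (-7 + 18*(√((10 - 1) - 3))²) = -2445/5009 + (-7 + 18*(√(9 - 3))²) = -2445/5009 + (-7 + 18*(√6)²) = -2445/5009 + (-7 + 18*6) = -2445/5009 + (-7 + 108) = -2445/5009 + 101 = 503464/5009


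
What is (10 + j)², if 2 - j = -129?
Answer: 19881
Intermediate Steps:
j = 131 (j = 2 - 1*(-129) = 2 + 129 = 131)
(10 + j)² = (10 + 131)² = 141² = 19881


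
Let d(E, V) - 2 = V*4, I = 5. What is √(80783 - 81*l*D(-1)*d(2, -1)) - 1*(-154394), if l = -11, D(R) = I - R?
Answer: 154394 + √70091 ≈ 1.5466e+5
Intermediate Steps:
d(E, V) = 2 + 4*V (d(E, V) = 2 + V*4 = 2 + 4*V)
D(R) = 5 - R
√(80783 - 81*l*D(-1)*d(2, -1)) - 1*(-154394) = √(80783 - 81*(-11*(5 - 1*(-1)))*(2 + 4*(-1))) - 1*(-154394) = √(80783 - 81*(-11*(5 + 1))*(2 - 4)) + 154394 = √(80783 - 81*(-11*6)*(-2)) + 154394 = √(80783 - (-5346)*(-2)) + 154394 = √(80783 - 81*132) + 154394 = √(80783 - 10692) + 154394 = √70091 + 154394 = 154394 + √70091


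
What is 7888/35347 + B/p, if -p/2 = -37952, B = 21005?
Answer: 1341194487/2682978688 ≈ 0.49989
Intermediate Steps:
p = 75904 (p = -2*(-37952) = 75904)
7888/35347 + B/p = 7888/35347 + 21005/75904 = 1341194487/2682978688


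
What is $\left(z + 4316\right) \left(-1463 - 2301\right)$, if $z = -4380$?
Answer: $240896$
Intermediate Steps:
$\left(z + 4316\right) \left(-1463 - 2301\right) = \left(-4380 + 4316\right) \left(-1463 - 2301\right) = \left(-64\right) \left(-3764\right) = 240896$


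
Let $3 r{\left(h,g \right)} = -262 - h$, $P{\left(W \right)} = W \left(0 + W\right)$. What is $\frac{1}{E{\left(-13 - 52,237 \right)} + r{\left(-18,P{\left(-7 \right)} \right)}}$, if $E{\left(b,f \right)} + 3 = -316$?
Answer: $- \frac{3}{1201} \approx -0.0024979$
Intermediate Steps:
$E{\left(b,f \right)} = -319$ ($E{\left(b,f \right)} = -3 - 316 = -319$)
$P{\left(W \right)} = W^{2}$ ($P{\left(W \right)} = W W = W^{2}$)
$r{\left(h,g \right)} = - \frac{262}{3} - \frac{h}{3}$ ($r{\left(h,g \right)} = \frac{-262 - h}{3} = - \frac{262}{3} - \frac{h}{3}$)
$\frac{1}{E{\left(-13 - 52,237 \right)} + r{\left(-18,P{\left(-7 \right)} \right)}} = \frac{1}{-319 - \frac{244}{3}} = \frac{1}{- \frac{1201}{3}} = - \frac{3}{1201}$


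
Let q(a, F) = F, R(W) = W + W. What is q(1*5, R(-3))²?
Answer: 36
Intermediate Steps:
R(W) = 2*W
q(1*5, R(-3))² = (2*(-3))² = (-6)² = 36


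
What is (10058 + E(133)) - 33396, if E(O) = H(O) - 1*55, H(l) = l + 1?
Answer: -23259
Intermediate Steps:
H(l) = 1 + l
E(O) = -54 + O (E(O) = (1 + O) - 1*55 = (1 + O) - 55 = -54 + O)
(10058 + E(133)) - 33396 = (10058 + (-54 + 133)) - 33396 = (10058 + 79) - 33396 = 10137 - 33396 = -23259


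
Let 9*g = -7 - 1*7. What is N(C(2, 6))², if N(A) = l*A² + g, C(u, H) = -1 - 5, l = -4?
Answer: 1716100/81 ≈ 21186.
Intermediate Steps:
g = -14/9 (g = (-7 - 1*7)/9 = (-7 - 7)/9 = (⅑)*(-14) = -14/9 ≈ -1.5556)
C(u, H) = -6
N(A) = -14/9 - 4*A² (N(A) = -4*A² - 14/9 = -14/9 - 4*A²)
N(C(2, 6))² = (-14/9 - 4*(-6)²)² = (-14/9 - 4*36)² = (-14/9 - 144)² = (-1310/9)² = 1716100/81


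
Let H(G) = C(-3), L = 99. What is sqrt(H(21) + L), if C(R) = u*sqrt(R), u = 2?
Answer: sqrt(99 + 2*I*sqrt(3)) ≈ 9.9514 + 0.1741*I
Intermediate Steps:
C(R) = 2*sqrt(R)
H(G) = 2*I*sqrt(3) (H(G) = 2*sqrt(-3) = 2*(I*sqrt(3)) = 2*I*sqrt(3))
sqrt(H(21) + L) = sqrt(2*I*sqrt(3) + 99) = sqrt(99 + 2*I*sqrt(3))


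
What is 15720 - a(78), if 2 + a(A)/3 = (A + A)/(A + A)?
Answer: 15723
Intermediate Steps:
a(A) = -3 (a(A) = -6 + 3*((A + A)/(A + A)) = -6 + 3*((2*A)/((2*A))) = -6 + 3*((2*A)*(1/(2*A))) = -6 + 3*1 = -6 + 3 = -3)
15720 - a(78) = 15720 - 1*(-3) = 15720 + 3 = 15723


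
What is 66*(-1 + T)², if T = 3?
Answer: 264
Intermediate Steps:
66*(-1 + T)² = 66*(-1 + 3)² = 66*2² = 66*4 = 264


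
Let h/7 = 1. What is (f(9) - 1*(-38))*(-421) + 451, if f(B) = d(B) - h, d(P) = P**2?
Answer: -46701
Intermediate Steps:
h = 7 (h = 7*1 = 7)
f(B) = -7 + B**2 (f(B) = B**2 - 1*7 = B**2 - 7 = -7 + B**2)
(f(9) - 1*(-38))*(-421) + 451 = ((-7 + 9**2) - 1*(-38))*(-421) + 451 = ((-7 + 81) + 38)*(-421) + 451 = (74 + 38)*(-421) + 451 = 112*(-421) + 451 = -47152 + 451 = -46701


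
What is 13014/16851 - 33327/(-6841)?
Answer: 216874017/38425897 ≈ 5.6440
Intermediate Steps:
13014/16851 - 33327/(-6841) = 13014*(1/16851) - 33327*(-1/6841) = 4338/5617 + 33327/6841 = 216874017/38425897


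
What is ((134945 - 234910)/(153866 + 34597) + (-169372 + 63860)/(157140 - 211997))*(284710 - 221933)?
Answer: 7471670835187/85442271 ≈ 87447.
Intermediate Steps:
((134945 - 234910)/(153866 + 34597) + (-169372 + 63860)/(157140 - 211997))*(284710 - 221933) = (-99965/188463 - 105512/(-54857))*62777 = (-99965*1/188463 - 105512*(-1/54857))*62777 = (-99965/188463 + 9592/4987)*62777 = (1309211641/939864981)*62777 = 7471670835187/85442271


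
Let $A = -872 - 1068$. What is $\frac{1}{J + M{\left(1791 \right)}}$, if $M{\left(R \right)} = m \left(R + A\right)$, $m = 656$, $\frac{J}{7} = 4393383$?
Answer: $\frac{1}{30655937} \approx 3.262 \cdot 10^{-8}$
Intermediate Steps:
$J = 30753681$ ($J = 7 \cdot 4393383 = 30753681$)
$A = -1940$
$M{\left(R \right)} = -1272640 + 656 R$ ($M{\left(R \right)} = 656 \left(R - 1940\right) = 656 \left(-1940 + R\right) = -1272640 + 656 R$)
$\frac{1}{J + M{\left(1791 \right)}} = \frac{1}{30753681 + \left(-1272640 + 656 \cdot 1791\right)} = \frac{1}{30753681 + \left(-1272640 + 1174896\right)} = \frac{1}{30753681 - 97744} = \frac{1}{30655937}$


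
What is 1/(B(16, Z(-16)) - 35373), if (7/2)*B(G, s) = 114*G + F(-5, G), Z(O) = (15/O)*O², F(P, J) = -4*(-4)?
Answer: -7/243931 ≈ -2.8697e-5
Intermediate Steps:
F(P, J) = 16
Z(O) = 15*O
B(G, s) = 32/7 + 228*G/7 (B(G, s) = 2*(114*G + 16)/7 = 2*(16 + 114*G)/7 = 32/7 + 228*G/7)
1/(B(16, Z(-16)) - 35373) = 1/((32/7 + (228/7)*16) - 35373) = 1/((32/7 + 3648/7) - 35373) = 1/(3680/7 - 35373) = 1/(-243931/7) = -7/243931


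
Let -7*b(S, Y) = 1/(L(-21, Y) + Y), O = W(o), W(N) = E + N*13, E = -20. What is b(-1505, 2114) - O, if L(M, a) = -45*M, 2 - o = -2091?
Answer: -582198058/21413 ≈ -27189.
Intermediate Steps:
o = 2093 (o = 2 - 1*(-2091) = 2 + 2091 = 2093)
W(N) = -20 + 13*N (W(N) = -20 + N*13 = -20 + 13*N)
O = 27189 (O = -20 + 13*2093 = -20 + 27209 = 27189)
b(S, Y) = -1/(7*(945 + Y)) (b(S, Y) = -1/(7*(-45*(-21) + Y)) = -1/(7*(945 + Y)))
b(-1505, 2114) - O = -1/(6615 + 7*2114) - 1*27189 = -1/(6615 + 14798) - 27189 = -1/21413 - 27189 = -582198058/21413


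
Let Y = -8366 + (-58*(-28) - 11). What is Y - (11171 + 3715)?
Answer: -21639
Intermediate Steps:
Y = -6753 (Y = -8366 + (1624 - 11) = -8366 + 1613 = -6753)
Y - (11171 + 3715) = -6753 - (11171 + 3715) = -6753 - 1*14886 = -6753 - 14886 = -21639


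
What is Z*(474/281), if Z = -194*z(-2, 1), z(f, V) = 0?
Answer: 0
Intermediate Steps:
Z = 0 (Z = -194*0 = 0)
Z*(474/281) = 0*(474/281) = 0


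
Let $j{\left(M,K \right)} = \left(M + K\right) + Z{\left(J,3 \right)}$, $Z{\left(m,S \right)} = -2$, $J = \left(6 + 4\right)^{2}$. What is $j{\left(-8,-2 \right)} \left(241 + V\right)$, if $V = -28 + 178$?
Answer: $-4692$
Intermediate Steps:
$J = 100$ ($J = 10^{2} = 100$)
$V = 150$
$j{\left(M,K \right)} = -2 + K + M$ ($j{\left(M,K \right)} = \left(M + K\right) - 2 = \left(K + M\right) - 2 = -2 + K + M$)
$j{\left(-8,-2 \right)} \left(241 + V\right) = \left(-2 - 2 - 8\right) \left(241 + 150\right) = \left(-12\right) 391 = -4692$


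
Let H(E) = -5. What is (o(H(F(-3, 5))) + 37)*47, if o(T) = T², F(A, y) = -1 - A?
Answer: 2914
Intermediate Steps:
(o(H(F(-3, 5))) + 37)*47 = ((-5)² + 37)*47 = (25 + 37)*47 = 62*47 = 2914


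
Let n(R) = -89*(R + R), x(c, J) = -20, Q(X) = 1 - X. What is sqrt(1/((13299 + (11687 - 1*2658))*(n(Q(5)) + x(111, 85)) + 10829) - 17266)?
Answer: I*sqrt(4127737967657197845)/15461805 ≈ 131.4*I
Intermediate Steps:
n(R) = -178*R
sqrt(1/((13299 + (11687 - 1*2658))*(n(Q(5)) + x(111, 85)) + 10829) - 17266) = sqrt(1/((13299 + (11687 - 1*2658))*(-178*(1 - 1*5) - 20) + 10829) - 17266) = sqrt(1/((13299 + (11687 - 2658))*(-178*(1 - 5) - 20) + 10829) - 17266) = sqrt(1/((13299 + 9029)*(-178*(-4) - 20) + 10829) - 17266) = sqrt(1/(22328*(712 - 20) + 10829) - 17266) = sqrt(1/(22328*692 + 10829) - 17266) = sqrt(1/(15450976 + 10829) - 17266) = sqrt(1/15461805 - 17266) = sqrt(-266963525129/15461805) = I*sqrt(4127737967657197845)/15461805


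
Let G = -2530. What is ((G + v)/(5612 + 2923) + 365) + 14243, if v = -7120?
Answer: 24933926/1707 ≈ 14607.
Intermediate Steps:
((G + v)/(5612 + 2923) + 365) + 14243 = ((-2530 - 7120)/(5612 + 2923) + 365) + 14243 = (-9650/8535 + 365) + 14243 = (-9650*1/8535 + 365) + 14243 = (-1930/1707 + 365) + 14243 = 621125/1707 + 14243 = 24933926/1707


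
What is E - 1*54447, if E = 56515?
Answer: 2068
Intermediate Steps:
E - 1*54447 = 56515 - 1*54447 = 56515 - 54447 = 2068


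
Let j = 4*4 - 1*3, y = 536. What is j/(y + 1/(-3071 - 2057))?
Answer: 66664/2748607 ≈ 0.024254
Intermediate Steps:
j = 13 (j = 16 - 3 = 13)
j/(y + 1/(-3071 - 2057)) = 13/(536 + 1/(-3071 - 2057)) = 13/(536 + 1/(-5128)) = 13/(536 - 1/5128) = 13/(2748607/5128) = 13*(5128/2748607) = 66664/2748607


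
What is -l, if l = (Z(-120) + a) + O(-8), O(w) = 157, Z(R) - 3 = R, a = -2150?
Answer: 2110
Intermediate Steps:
Z(R) = 3 + R
l = -2110 (l = ((3 - 120) - 2150) + 157 = (-117 - 2150) + 157 = -2267 + 157 = -2110)
-l = -1*(-2110) = 2110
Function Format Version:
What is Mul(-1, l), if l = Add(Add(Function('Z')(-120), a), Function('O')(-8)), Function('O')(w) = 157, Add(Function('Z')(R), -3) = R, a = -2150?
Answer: 2110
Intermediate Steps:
Function('Z')(R) = Add(3, R)
l = -2110 (l = Add(Add(Add(3, -120), -2150), 157) = Add(Add(-117, -2150), 157) = Add(-2267, 157) = -2110)
Mul(-1, l) = Mul(-1, -2110) = 2110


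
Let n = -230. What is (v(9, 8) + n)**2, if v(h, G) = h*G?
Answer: 24964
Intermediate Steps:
v(h, G) = G*h
(v(9, 8) + n)**2 = (8*9 - 230)**2 = (72 - 230)**2 = (-158)**2 = 24964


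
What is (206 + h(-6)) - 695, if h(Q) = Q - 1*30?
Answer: -525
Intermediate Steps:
h(Q) = -30 + Q (h(Q) = Q - 30 = -30 + Q)
(206 + h(-6)) - 695 = (206 + (-30 - 6)) - 695 = (206 - 36) - 695 = 170 - 695 = -525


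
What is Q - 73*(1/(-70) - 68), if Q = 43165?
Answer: 3369103/70 ≈ 48130.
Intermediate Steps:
Q - 73*(1/(-70) - 68) = 43165 - 73*(1/(-70) - 68) = 43165 - 73*(-1/70 - 68) = 43165 - 73*(-4761)/70 = 43165 - 1*(-347553/70) = 43165 + 347553/70 = 3369103/70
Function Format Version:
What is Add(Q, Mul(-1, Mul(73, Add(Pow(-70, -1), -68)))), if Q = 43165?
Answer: Rational(3369103, 70) ≈ 48130.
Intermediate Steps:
Add(Q, Mul(-1, Mul(73, Add(Pow(-70, -1), -68)))) = Add(43165, Mul(-1, Mul(73, Add(Pow(-70, -1), -68)))) = Add(43165, Mul(-1, Mul(73, Add(Rational(-1, 70), -68)))) = Add(43165, Mul(-1, Mul(73, Rational(-4761, 70)))) = Add(43165, Mul(-1, Rational(-347553, 70))) = Add(43165, Rational(347553, 70)) = Rational(3369103, 70)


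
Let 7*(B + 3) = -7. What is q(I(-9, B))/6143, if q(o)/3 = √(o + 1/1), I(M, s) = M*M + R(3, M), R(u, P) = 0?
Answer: 3*√82/6143 ≈ 0.0044223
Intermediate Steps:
B = -4 (B = -3 + (⅐)*(-7) = -3 - 1 = -4)
I(M, s) = M² (I(M, s) = M*M + 0 = M² + 0 = M²)
q(o) = 3*√(1 + o) (q(o) = 3*√(o + 1/1) = 3*√(o + 1) = 3*√(1 + o))
q(I(-9, B))/6143 = (3*√(1 + (-9)²))/6143 = (3*√(1 + 81))*(1/6143) = (3*√82)*(1/6143) = 3*√82/6143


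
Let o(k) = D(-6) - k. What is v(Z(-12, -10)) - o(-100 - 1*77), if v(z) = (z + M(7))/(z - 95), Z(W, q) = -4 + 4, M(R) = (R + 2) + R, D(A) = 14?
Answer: -18161/95 ≈ -191.17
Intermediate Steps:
M(R) = 2 + 2*R (M(R) = (2 + R) + R = 2 + 2*R)
Z(W, q) = 0
o(k) = 14 - k
v(z) = (16 + z)/(-95 + z) (v(z) = (z + (2 + 2*7))/(z - 95) = (z + (2 + 14))/(-95 + z) = (z + 16)/(-95 + z) = (16 + z)/(-95 + z))
v(Z(-12, -10)) - o(-100 - 1*77) = (16 + 0)/(-95 + 0) - (14 - (-100 - 1*77)) = 16/(-95) - (14 - (-100 - 77)) = -1/95*16 - (14 - 1*(-177)) = -16/95 - (14 + 177) = -16/95 - 1*191 = -16/95 - 191 = -18161/95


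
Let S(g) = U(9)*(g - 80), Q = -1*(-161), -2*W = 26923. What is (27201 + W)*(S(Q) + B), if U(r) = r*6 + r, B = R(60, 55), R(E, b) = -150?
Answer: 136103487/2 ≈ 6.8052e+7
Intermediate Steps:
W = -26923/2 (W = -½*26923 = -26923/2 ≈ -13462.)
B = -150
Q = 161
U(r) = 7*r (U(r) = 6*r + r = 7*r)
S(g) = -5040 + 63*g (S(g) = (7*9)*(g - 80) = 63*(-80 + g) = -5040 + 63*g)
(27201 + W)*(S(Q) + B) = (27201 - 26923/2)*((-5040 + 63*161) - 150) = 27479*((-5040 + 10143) - 150)/2 = 27479*(5103 - 150)/2 = (27479/2)*4953 = 136103487/2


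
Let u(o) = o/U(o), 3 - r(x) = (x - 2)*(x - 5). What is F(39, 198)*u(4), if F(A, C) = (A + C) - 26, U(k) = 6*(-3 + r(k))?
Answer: 211/3 ≈ 70.333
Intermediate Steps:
r(x) = 3 - (-5 + x)*(-2 + x) (r(x) = 3 - (x - 2)*(x - 5) = 3 - (-2 + x)*(-5 + x) = 3 - (-5 + x)*(-2 + x))
U(k) = -60 - 6*k**2 + 42*k (U(k) = 6*(-3 + (-7 - k**2 + 7*k)) = 6*(-10 - k**2 + 7*k) = -60 - 6*k**2 + 42*k)
u(o) = o/(-60 - 6*o**2 + 42*o)
F(A, C) = -26 + A + C
F(39, 198)*u(4) = (-26 + 39 + 198)*(-1*4/(60 - 42*4 + 6*4**2)) = 211*(-1*4/(60 - 168 + 6*16)) = 211*(-1*4/(60 - 168 + 96)) = 211*(-1*4/(-12)) = 211*(-1*4*(-1/12)) = 211*(1/3) = 211/3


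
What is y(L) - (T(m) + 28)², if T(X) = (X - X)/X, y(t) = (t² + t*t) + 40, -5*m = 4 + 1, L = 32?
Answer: 1304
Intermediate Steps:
m = -1 (m = -(4 + 1)/5 = -⅕*5 = -1)
y(t) = 40 + 2*t² (y(t) = (t² + t²) + 40 = 2*t² + 40 = 40 + 2*t²)
T(X) = 0 (T(X) = 0/X = 0)
y(L) - (T(m) + 28)² = (40 + 2*32²) - (0 + 28)² = (40 + 2*1024) - 1*28² = (40 + 2048) - 1*784 = 2088 - 784 = 1304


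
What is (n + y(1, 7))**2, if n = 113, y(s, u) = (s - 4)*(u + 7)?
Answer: 5041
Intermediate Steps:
y(s, u) = (-4 + s)*(7 + u)
(n + y(1, 7))**2 = (113 + (-28 - 4*7 + 7*1 + 1*7))**2 = (113 + (-28 - 28 + 7 + 7))**2 = (113 - 42)**2 = 71**2 = 5041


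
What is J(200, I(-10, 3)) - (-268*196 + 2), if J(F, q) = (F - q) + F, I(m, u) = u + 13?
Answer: 52910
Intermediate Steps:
I(m, u) = 13 + u
J(F, q) = -q + 2*F
J(200, I(-10, 3)) - (-268*196 + 2) = (-(13 + 3) + 2*200) - (-268*196 + 2) = (-1*16 + 400) - (-52528 + 2) = (-16 + 400) - 1*(-52526) = 384 + 52526 = 52910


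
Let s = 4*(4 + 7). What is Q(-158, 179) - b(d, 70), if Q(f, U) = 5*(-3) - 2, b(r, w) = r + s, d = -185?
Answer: 124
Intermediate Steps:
s = 44 (s = 4*11 = 44)
b(r, w) = 44 + r (b(r, w) = r + 44 = 44 + r)
Q(f, U) = -17 (Q(f, U) = -15 - 2 = -17)
Q(-158, 179) - b(d, 70) = -17 - (44 - 185) = -17 - 1*(-141) = -17 + 141 = 124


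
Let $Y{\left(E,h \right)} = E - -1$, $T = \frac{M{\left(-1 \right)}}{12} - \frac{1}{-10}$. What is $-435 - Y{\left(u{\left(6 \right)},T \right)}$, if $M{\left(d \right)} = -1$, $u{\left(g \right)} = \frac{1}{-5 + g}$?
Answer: $-437$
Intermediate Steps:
$T = \frac{1}{60}$ ($T = - \frac{1}{12} - \frac{1}{-10} = \left(-1\right) \frac{1}{12} - - \frac{1}{10} = - \frac{1}{12} + \frac{1}{10} = \frac{1}{60} \approx 0.016667$)
$Y{\left(E,h \right)} = 1 + E$ ($Y{\left(E,h \right)} = E + \left(-4 + 5\right) = E + 1 = 1 + E$)
$-435 - Y{\left(u{\left(6 \right)},T \right)} = -435 - \left(1 + \frac{1}{-5 + 6}\right) = -435 - \left(1 + 1^{-1}\right) = -435 - \left(1 + 1\right) = -435 - 2 = -437$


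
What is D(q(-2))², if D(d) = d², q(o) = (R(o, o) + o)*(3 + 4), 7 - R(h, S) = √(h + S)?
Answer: 98441 - 2016840*I ≈ 98441.0 - 2.0168e+6*I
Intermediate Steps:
R(h, S) = 7 - √(S + h) (R(h, S) = 7 - √(h + S) = 7 - √(S + h))
q(o) = 49 + 7*o - 7*√2*√o (q(o) = ((7 - √(o + o)) + o)*(3 + 4) = ((7 - √(2*o)) + o)*7 = ((7 - √2*√o) + o)*7 = (7 + o - √2*√o)*7 = 49 + 7*o - 7*√2*√o)
D(q(-2))² = ((49 + 7*(-2) - 7*√2*√(-2))²)² = ((49 - 14 - 7*√2*I*√2)²)² = ((49 - 14 - 14*I)²)² = ((35 - 14*I)²)² = (35 - 14*I)⁴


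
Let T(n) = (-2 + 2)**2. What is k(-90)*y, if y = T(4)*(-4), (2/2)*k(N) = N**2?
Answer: 0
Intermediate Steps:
T(n) = 0 (T(n) = 0**2 = 0)
k(N) = N**2
y = 0 (y = 0*(-4) = 0)
k(-90)*y = (-90)**2*0 = 8100*0 = 0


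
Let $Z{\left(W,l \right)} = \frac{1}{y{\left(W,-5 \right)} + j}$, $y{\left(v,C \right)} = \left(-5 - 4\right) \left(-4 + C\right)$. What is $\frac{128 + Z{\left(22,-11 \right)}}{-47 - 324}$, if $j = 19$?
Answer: $- \frac{12801}{37100} \approx -0.34504$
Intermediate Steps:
$y{\left(v,C \right)} = 36 - 9 C$ ($y{\left(v,C \right)} = - 9 \left(-4 + C\right) = 36 - 9 C$)
$Z{\left(W,l \right)} = \frac{1}{100}$ ($Z{\left(W,l \right)} = \frac{1}{\left(36 - -45\right) + 19} = \frac{1}{\left(36 + 45\right) + 19} = \frac{1}{81 + 19} = \frac{1}{100}$)
$\frac{128 + Z{\left(22,-11 \right)}}{-47 - 324} = \frac{128 + \frac{1}{100}}{-47 - 324} = \frac{12801}{100 \left(-371\right)} = \frac{12801}{100} \left(- \frac{1}{371}\right) = - \frac{12801}{37100}$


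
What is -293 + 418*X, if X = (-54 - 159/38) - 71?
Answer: -54292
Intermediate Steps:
X = -4909/38 (X = (-54 - 159*1/38) - 71 = (-54 - 159/38) - 71 = -2211/38 - 71 = -4909/38 ≈ -129.18)
-293 + 418*X = -293 + 418*(-4909/38) = -293 - 53999 = -54292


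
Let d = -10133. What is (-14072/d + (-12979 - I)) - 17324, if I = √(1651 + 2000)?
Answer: -307046227/10133 - √3651 ≈ -30362.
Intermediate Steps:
I = √3651 ≈ 60.424
(-14072/d + (-12979 - I)) - 17324 = (-14072/(-10133) + (-12979 - √3651)) - 17324 = (-14072*(-1/10133) + (-12979 - √3651)) - 17324 = (14072/10133 + (-12979 - √3651)) - 17324 = (-131502135/10133 - √3651) - 17324 = -307046227/10133 - √3651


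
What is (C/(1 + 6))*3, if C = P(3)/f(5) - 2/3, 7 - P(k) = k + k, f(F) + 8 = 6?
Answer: -1/2 ≈ -0.50000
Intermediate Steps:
f(F) = -2 (f(F) = -8 + 6 = -2)
P(k) = 7 - 2*k (P(k) = 7 - (k + k) = 7 - 2*k)
C = -7/6 (C = (7 - 2*3)/(-2) - 2/3 = (7 - 6)*(-1/2) - 2*1/3 = 1*(-1/2) - 2/3 = -1/2 - 2/3 = -7/6 ≈ -1.1667)
(C/(1 + 6))*3 = -7/(6*(1 + 6))*3 = -7/6/7*3 = -7/6*1/7*3 = -1/6*3 = -1/2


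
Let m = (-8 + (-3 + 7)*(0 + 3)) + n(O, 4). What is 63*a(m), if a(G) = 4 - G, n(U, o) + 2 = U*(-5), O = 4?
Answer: 1386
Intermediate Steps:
n(U, o) = -2 - 5*U (n(U, o) = -2 + U*(-5) = -2 - 5*U)
m = -18 (m = (-8 + (-3 + 7)*(0 + 3)) + (-2 - 5*4) = (-8 + 4*3) + (-2 - 20) = (-8 + 12) - 22 = 4 - 22 = -18)
63*a(m) = 63*(4 - 1*(-18)) = 63*(4 + 18) = 63*22 = 1386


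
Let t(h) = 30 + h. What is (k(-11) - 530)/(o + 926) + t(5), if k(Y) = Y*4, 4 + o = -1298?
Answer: 6867/188 ≈ 36.527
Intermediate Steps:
o = -1302 (o = -4 - 1298 = -1302)
k(Y) = 4*Y
(k(-11) - 530)/(o + 926) + t(5) = (4*(-11) - 530)/(-1302 + 926) + (30 + 5) = (-44 - 530)/(-376) + 35 = -574*(-1/376) + 35 = 287/188 + 35 = 6867/188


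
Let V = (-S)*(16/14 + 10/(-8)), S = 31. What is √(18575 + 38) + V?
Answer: 93/28 + √18613 ≈ 139.75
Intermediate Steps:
V = 93/28 (V = (-1*31)*(16/14 + 10/(-8)) = -31*(16*(1/14) + 10*(-⅛)) = -31*(8/7 - 5/4) = -31*(-3/28) = 93/28 ≈ 3.3214)
√(18575 + 38) + V = √(18575 + 38) + 93/28 = √18613 + 93/28 = 93/28 + √18613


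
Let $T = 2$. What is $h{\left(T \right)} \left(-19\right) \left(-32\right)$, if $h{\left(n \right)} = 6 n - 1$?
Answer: $6688$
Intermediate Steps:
$h{\left(n \right)} = -1 + 6 n$
$h{\left(T \right)} \left(-19\right) \left(-32\right) = \left(-1 + 6 \cdot 2\right) \left(-19\right) \left(-32\right) = \left(-1 + 12\right) \left(-19\right) \left(-32\right) = 11 \left(-19\right) \left(-32\right) = \left(-209\right) \left(-32\right) = 6688$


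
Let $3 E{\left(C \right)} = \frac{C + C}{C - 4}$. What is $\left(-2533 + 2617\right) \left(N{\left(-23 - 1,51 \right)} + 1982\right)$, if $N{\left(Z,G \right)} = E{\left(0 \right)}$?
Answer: $166488$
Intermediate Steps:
$E{\left(C \right)} = \frac{2 C}{3 \left(-4 + C\right)}$ ($E{\left(C \right)} = \frac{\left(C + C\right) \frac{1}{C - 4}}{3} = \frac{2 C \frac{1}{-4 + C}}{3} = \frac{2 C}{3 \left(-4 + C\right)}$)
$N{\left(Z,G \right)} = 0$ ($N{\left(Z,G \right)} = \frac{2}{3} \cdot 0 \frac{1}{-4 + 0} = \frac{2}{3} \cdot 0 \frac{1}{-4} = \frac{2}{3} \cdot 0 \left(- \frac{1}{4}\right) = 0$)
$\left(-2533 + 2617\right) \left(N{\left(-23 - 1,51 \right)} + 1982\right) = \left(-2533 + 2617\right) \left(0 + 1982\right) = 84 \cdot 1982 = 166488$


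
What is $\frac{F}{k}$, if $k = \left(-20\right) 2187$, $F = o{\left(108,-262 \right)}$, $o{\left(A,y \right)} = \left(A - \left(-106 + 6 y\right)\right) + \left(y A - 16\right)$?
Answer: $\frac{4421}{7290} \approx 0.60645$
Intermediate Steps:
$o{\left(A,y \right)} = 90 + A - 6 y + A y$ ($o{\left(A,y \right)} = \left(A - \left(-106 + 6 y\right)\right) + \left(A y - 16\right) = \left(106 + A - 6 y\right) + \left(-16 + A y\right) = 90 + A - 6 y + A y$)
$F = -26526$ ($F = 90 + 108 - -1572 + 108 \left(-262\right) = 90 + 108 + 1572 - 28296 = -26526$)
$k = -43740$
$\frac{F}{k} = - \frac{26526}{-43740} = \left(-26526\right) \left(- \frac{1}{43740}\right) = \frac{4421}{7290}$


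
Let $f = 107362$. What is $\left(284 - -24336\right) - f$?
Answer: $-82742$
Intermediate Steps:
$\left(284 - -24336\right) - f = \left(284 - -24336\right) - 107362 = \left(284 + 24336\right) - 107362 = 24620 - 107362 = -82742$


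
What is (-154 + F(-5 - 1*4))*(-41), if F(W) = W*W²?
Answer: 36203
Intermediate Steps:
F(W) = W³
(-154 + F(-5 - 1*4))*(-41) = (-154 + (-5 - 1*4)³)*(-41) = (-154 + (-5 - 4)³)*(-41) = (-154 + (-9)³)*(-41) = (-154 - 729)*(-41) = -883*(-41) = 36203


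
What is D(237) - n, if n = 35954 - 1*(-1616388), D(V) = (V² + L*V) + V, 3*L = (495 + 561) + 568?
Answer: -1467640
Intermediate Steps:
L = 1624/3 (L = ((495 + 561) + 568)/3 = (1056 + 568)/3 = (⅓)*1624 = 1624/3 ≈ 541.33)
D(V) = V² + 1627*V/3 (D(V) = (V² + 1624*V/3) + V = V² + 1627*V/3)
n = 1652342 (n = 35954 + 1616388 = 1652342)
D(237) - n = (⅓)*237*(1627 + 3*237) - 1*1652342 = (⅓)*237*(1627 + 711) - 1652342 = (⅓)*237*2338 - 1652342 = 184702 - 1652342 = -1467640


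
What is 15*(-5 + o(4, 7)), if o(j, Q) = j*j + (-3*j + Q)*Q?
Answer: -360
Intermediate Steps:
o(j, Q) = j² + Q*(Q - 3*j) (o(j, Q) = j² + (Q - 3*j)*Q = j² + Q*(Q - 3*j))
15*(-5 + o(4, 7)) = 15*(-5 + (7² + 4² - 3*7*4)) = 15*(-5 + (49 + 16 - 84)) = 15*(-5 - 19) = 15*(-24) = -360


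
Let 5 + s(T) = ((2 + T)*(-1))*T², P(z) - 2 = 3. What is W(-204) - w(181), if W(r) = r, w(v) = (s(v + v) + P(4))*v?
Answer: 8633702692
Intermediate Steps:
P(z) = 5 (P(z) = 2 + 3 = 5)
s(T) = -5 + T²*(-2 - T) (s(T) = -5 + ((2 + T)*(-1))*T² = -5 + (-2 - T)*T² = -5 + T²*(-2 - T))
w(v) = v*(-8*v² - 8*v³) (w(v) = ((-5 - (v + v)³ - 2*(v + v)²) + 5)*v = ((-5 - (2*v)³ - 2*4*v²) + 5)*v = ((-5 - 8*v³ - 8*v²) + 5)*v = ((-5 - 8*v² - 8*v³) + 5)*v = (-8*v² - 8*v³)*v = v*(-8*v² - 8*v³))
W(-204) - w(181) = -204 - (-8)*181³*(1 + 181) = -204 - (-8)*5929741*182 = -204 - 1*(-8633702896) = -204 + 8633702896 = 8633702692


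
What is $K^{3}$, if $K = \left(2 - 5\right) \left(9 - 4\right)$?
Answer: $-3375$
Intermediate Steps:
$K = -15$ ($K = \left(-3\right) 5 = -15$)
$K^{3} = \left(-15\right)^{3} = -3375$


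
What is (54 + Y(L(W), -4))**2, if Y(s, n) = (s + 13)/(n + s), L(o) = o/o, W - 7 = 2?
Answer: 21904/9 ≈ 2433.8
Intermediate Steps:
W = 9 (W = 7 + 2 = 9)
L(o) = 1
Y(s, n) = (13 + s)/(n + s)
(54 + Y(L(W), -4))**2 = (54 + (13 + 1)/(-4 + 1))**2 = (54 + 14/(-3))**2 = (54 - 1/3*14)**2 = (54 - 14/3)**2 = (148/3)**2 = 21904/9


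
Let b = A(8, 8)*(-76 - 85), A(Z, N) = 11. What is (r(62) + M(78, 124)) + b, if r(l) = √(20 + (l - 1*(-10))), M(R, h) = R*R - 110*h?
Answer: -9327 + 2*√23 ≈ -9317.4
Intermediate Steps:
M(R, h) = R² - 110*h
r(l) = √(30 + l) (r(l) = √(20 + (l + 10)) = √(20 + (10 + l)) = √(30 + l))
b = -1771 (b = 11*(-76 - 85) = 11*(-161) = -1771)
(r(62) + M(78, 124)) + b = (√(30 + 62) + (78² - 110*124)) - 1771 = (√92 + (6084 - 13640)) - 1771 = (2*√23 - 7556) - 1771 = (-7556 + 2*√23) - 1771 = -9327 + 2*√23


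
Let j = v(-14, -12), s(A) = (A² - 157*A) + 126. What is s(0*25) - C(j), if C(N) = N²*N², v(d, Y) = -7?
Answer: -2275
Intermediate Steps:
s(A) = 126 + A² - 157*A
j = -7
C(N) = N⁴
s(0*25) - C(j) = (126 + (0*25)² - 0*25) - 1*(-7)⁴ = (126 + 0² - 157*0) - 1*2401 = (126 + 0 + 0) - 2401 = 126 - 2401 = -2275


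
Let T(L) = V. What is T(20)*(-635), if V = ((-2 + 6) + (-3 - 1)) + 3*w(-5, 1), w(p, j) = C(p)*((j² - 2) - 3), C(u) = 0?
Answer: 0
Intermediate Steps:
w(p, j) = 0 (w(p, j) = 0*((j² - 2) - 3) = 0*((-2 + j²) - 3) = 0*(-5 + j²) = 0)
V = 0 (V = ((-2 + 6) + (-3 - 1)) + 3*0 = (4 - 4) + 0 = 0 + 0 = 0)
T(L) = 0
T(20)*(-635) = 0*(-635) = 0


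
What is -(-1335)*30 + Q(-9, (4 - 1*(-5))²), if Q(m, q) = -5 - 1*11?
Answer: 40034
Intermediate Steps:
Q(m, q) = -16 (Q(m, q) = -5 - 11 = -16)
-(-1335)*30 + Q(-9, (4 - 1*(-5))²) = -(-1335)*30 - 16 = -445*(-90) - 16 = 40050 - 16 = 40034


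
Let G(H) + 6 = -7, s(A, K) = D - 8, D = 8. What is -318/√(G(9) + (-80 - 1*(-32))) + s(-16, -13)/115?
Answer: 318*I*√61/61 ≈ 40.716*I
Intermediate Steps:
s(A, K) = 0 (s(A, K) = 8 - 8 = 0)
G(H) = -13 (G(H) = -6 - 7 = -13)
-318/√(G(9) + (-80 - 1*(-32))) + s(-16, -13)/115 = -318/√(-13 + (-80 - 1*(-32))) + 0/115 = -318/√(-13 + (-80 + 32)) + 0*(1/115) = -318/√(-13 - 48) + 0 = -318*(-I*√61/61) + 0 = -(-318)*I*√61/61 + 0 = 318*I*√61/61 + 0 = 318*I*√61/61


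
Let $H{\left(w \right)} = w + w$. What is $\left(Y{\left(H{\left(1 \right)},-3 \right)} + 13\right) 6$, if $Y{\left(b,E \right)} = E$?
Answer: $60$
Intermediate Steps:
$H{\left(w \right)} = 2 w$
$\left(Y{\left(H{\left(1 \right)},-3 \right)} + 13\right) 6 = \left(-3 + 13\right) 6 = 10 \cdot 6 = 60$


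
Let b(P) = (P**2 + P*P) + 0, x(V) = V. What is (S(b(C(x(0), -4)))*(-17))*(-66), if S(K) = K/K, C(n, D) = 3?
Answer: 1122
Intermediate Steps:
b(P) = 2*P**2 (b(P) = (P**2 + P**2) + 0 = 2*P**2 + 0 = 2*P**2)
S(K) = 1
(S(b(C(x(0), -4)))*(-17))*(-66) = (1*(-17))*(-66) = -17*(-66) = 1122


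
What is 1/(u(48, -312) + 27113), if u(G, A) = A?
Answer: 1/26801 ≈ 3.7312e-5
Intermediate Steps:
1/(u(48, -312) + 27113) = 1/(-312 + 27113) = 1/26801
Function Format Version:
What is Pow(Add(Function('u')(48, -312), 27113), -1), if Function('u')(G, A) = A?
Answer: Rational(1, 26801) ≈ 3.7312e-5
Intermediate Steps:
Pow(Add(Function('u')(48, -312), 27113), -1) = Pow(Add(-312, 27113), -1) = Pow(26801, -1) = Rational(1, 26801)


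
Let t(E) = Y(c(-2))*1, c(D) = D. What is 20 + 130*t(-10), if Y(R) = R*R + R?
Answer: 280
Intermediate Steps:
Y(R) = R + R² (Y(R) = R² + R = R + R²)
t(E) = 2 (t(E) = -2*(1 - 2)*1 = -2*(-1)*1 = 2*1 = 2)
20 + 130*t(-10) = 20 + 130*2 = 20 + 260 = 280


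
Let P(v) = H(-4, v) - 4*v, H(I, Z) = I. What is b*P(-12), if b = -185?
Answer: -8140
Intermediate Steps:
P(v) = -4 - 4*v
b*P(-12) = -185*(-4 - 4*(-12)) = -185*(-4 + 48) = -185*44 = -8140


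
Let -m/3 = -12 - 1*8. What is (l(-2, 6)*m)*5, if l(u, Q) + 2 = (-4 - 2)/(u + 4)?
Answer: -1500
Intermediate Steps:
l(u, Q) = -2 - 6/(4 + u) (l(u, Q) = -2 + (-4 - 2)/(u + 4) = -2 - 6/(4 + u))
m = 60 (m = -3*(-12 - 1*8) = -3*(-12 - 8) = -3*(-20) = 60)
(l(-2, 6)*m)*5 = ((2*(-7 - 1*(-2))/(4 - 2))*60)*5 = ((2*(-7 + 2)/2)*60)*5 = ((2*(1/2)*(-5))*60)*5 = -5*60*5 = -300*5 = -1500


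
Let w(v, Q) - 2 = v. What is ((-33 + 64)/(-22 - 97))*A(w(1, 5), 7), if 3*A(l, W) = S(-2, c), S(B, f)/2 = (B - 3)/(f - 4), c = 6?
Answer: 155/357 ≈ 0.43417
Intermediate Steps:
w(v, Q) = 2 + v
S(B, f) = 2*(-3 + B)/(-4 + f) (S(B, f) = 2*((B - 3)/(f - 4)) = 2*((-3 + B)/(-4 + f)) = 2*(-3 + B)/(-4 + f))
A(l, W) = -5/3 (A(l, W) = (2*(-3 - 2)/(-4 + 6))/3 = (2*(-5)/2)/3 = (2*(½)*(-5))/3 = (⅓)*(-5) = -5/3)
((-33 + 64)/(-22 - 97))*A(w(1, 5), 7) = ((-33 + 64)/(-22 - 97))*(-5/3) = (31/(-119))*(-5/3) = (31*(-1/119))*(-5/3) = -31/119*(-5/3) = 155/357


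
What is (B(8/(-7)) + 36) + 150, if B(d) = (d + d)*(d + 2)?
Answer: 9018/49 ≈ 184.04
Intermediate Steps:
B(d) = 2*d*(2 + d) (B(d) = (2*d)*(2 + d) = 2*d*(2 + d))
(B(8/(-7)) + 36) + 150 = (2*(8/(-7))*(2 + 8/(-7)) + 36) + 150 = (2*(8*(-⅐))*(2 + 8*(-⅐)) + 36) + 150 = (2*(-8/7)*(2 - 8/7) + 36) + 150 = (2*(-8/7)*(6/7) + 36) + 150 = (-96/49 + 36) + 150 = 1668/49 + 150 = 9018/49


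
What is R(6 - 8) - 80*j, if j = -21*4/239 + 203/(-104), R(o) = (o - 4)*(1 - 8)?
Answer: 703024/3107 ≈ 226.27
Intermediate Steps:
R(o) = 28 - 7*o (R(o) = (-4 + o)*(-7) = 28 - 7*o)
j = -57253/24856 (j = -84*1/239 + 203*(-1/104) = -84/239 - 203/104 = -57253/24856 ≈ -2.3034)
R(6 - 8) - 80*j = (28 - 7*(6 - 8)) - 80*(-57253/24856) = (28 - 7*(-2)) + 572530/3107 = (28 + 14) + 572530/3107 = 42 + 572530/3107 = 703024/3107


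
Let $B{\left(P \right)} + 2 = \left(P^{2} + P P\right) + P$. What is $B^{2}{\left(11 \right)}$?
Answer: $63001$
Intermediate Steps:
$B{\left(P \right)} = -2 + P + 2 P^{2}$ ($B{\left(P \right)} = -2 + \left(\left(P^{2} + P P\right) + P\right) = -2 + \left(\left(P^{2} + P^{2}\right) + P\right) = -2 + \left(2 P^{2} + P\right) = -2 + \left(P + 2 P^{2}\right) = -2 + P + 2 P^{2}$)
$B^{2}{\left(11 \right)} = \left(-2 + 11 + 2 \cdot 11^{2}\right)^{2} = \left(-2 + 11 + 2 \cdot 121\right)^{2} = \left(-2 + 11 + 242\right)^{2} = 251^{2} = 63001$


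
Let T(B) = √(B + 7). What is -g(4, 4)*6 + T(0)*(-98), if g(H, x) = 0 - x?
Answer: 24 - 98*√7 ≈ -235.28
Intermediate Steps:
g(H, x) = -x
T(B) = √(7 + B)
-g(4, 4)*6 + T(0)*(-98) = -(-1)*4*6 + √(7 + 0)*(-98) = -1*(-4)*6 + √7*(-98) = 4*6 - 98*√7 = 24 - 98*√7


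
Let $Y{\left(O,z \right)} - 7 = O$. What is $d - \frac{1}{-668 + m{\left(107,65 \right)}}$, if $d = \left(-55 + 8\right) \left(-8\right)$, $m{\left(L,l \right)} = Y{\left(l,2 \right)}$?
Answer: $\frac{224097}{596} \approx 376.0$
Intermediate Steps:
$Y{\left(O,z \right)} = 7 + O$
$m{\left(L,l \right)} = 7 + l$
$d = 376$ ($d = \left(-47\right) \left(-8\right) = 376$)
$d - \frac{1}{-668 + m{\left(107,65 \right)}} = 376 - \frac{1}{-668 + \left(7 + 65\right)} = 376 - \frac{1}{-668 + 72} = 376 - \frac{1}{-596} = 376 - - \frac{1}{596} = 376 + \frac{1}{596} = \frac{224097}{596}$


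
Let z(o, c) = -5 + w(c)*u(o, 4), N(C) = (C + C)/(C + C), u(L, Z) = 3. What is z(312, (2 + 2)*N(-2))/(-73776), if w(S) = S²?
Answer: -43/73776 ≈ -0.00058284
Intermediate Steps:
N(C) = 1 (N(C) = (2*C)/((2*C)) = (2*C)*(1/(2*C)) = 1)
z(o, c) = -5 + 3*c² (z(o, c) = -5 + c²*3 = -5 + 3*c²)
z(312, (2 + 2)*N(-2))/(-73776) = (-5 + 3*((2 + 2)*1)²)/(-73776) = (-5 + 3*(4*1)²)*(-1/73776) = (-5 + 3*4²)*(-1/73776) = (-5 + 3*16)*(-1/73776) = (-5 + 48)*(-1/73776) = 43*(-1/73776) = -43/73776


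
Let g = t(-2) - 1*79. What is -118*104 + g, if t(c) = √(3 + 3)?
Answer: -12351 + √6 ≈ -12349.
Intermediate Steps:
t(c) = √6
g = -79 + √6 (g = √6 - 1*79 = √6 - 79 = -79 + √6 ≈ -76.551)
-118*104 + g = -118*104 + (-79 + √6) = -12272 + (-79 + √6) = -12351 + √6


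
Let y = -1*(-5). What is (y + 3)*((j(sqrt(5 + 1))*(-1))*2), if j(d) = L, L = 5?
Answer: -80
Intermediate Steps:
y = 5
j(d) = 5
(y + 3)*((j(sqrt(5 + 1))*(-1))*2) = (5 + 3)*((5*(-1))*2) = 8*(-5*2) = 8*(-10) = -80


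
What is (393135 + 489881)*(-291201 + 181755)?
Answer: -96642569136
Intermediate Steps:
(393135 + 489881)*(-291201 + 181755) = 883016*(-109446) = -96642569136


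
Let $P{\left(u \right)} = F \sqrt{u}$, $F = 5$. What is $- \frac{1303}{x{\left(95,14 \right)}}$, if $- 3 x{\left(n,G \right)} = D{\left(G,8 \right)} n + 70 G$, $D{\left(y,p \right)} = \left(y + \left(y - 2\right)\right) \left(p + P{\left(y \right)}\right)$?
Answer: $- \frac{4053633}{85258370} + \frac{965523 \sqrt{14}}{34103348} \approx 0.058387$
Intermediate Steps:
$P{\left(u \right)} = 5 \sqrt{u}$
$D{\left(y,p \right)} = \left(-2 + 2 y\right) \left(p + 5 \sqrt{y}\right)$ ($D{\left(y,p \right)} = \left(y + \left(y - 2\right)\right) \left(p + 5 \sqrt{y}\right) = \left(y + \left(-2 + y\right)\right) \left(p + 5 \sqrt{y}\right) = \left(-2 + 2 y\right) \left(p + 5 \sqrt{y}\right)$)
$x{\left(n,G \right)} = - \frac{70 G}{3} - \frac{n \left(-16 - 10 \sqrt{G} + 10 G^{\frac{3}{2}} + 16 G\right)}{3}$ ($x{\left(n,G \right)} = - \frac{\left(- 10 \sqrt{G} - 16 + 10 G^{\frac{3}{2}} + 2 \cdot 8 G\right) n + 70 G}{3} = - \frac{\left(- 10 \sqrt{G} - 16 + 10 G^{\frac{3}{2}} + 16 G\right) n + 70 G}{3} = - \frac{\left(-16 - 10 \sqrt{G} + 10 G^{\frac{3}{2}} + 16 G\right) n + 70 G}{3} = - \frac{n \left(-16 - 10 \sqrt{G} + 10 G^{\frac{3}{2}} + 16 G\right) + 70 G}{3} = - \frac{70 G + n \left(-16 - 10 \sqrt{G} + 10 G^{\frac{3}{2}} + 16 G\right)}{3} = - \frac{70 G}{3} - \frac{n \left(-16 - 10 \sqrt{G} + 10 G^{\frac{3}{2}} + 16 G\right)}{3}$)
$- \frac{1303}{x{\left(95,14 \right)}} = - \frac{1303}{\left(- \frac{70}{3}\right) 14 - \frac{190 \left(-8 - 5 \sqrt{14} + 5 \cdot 14^{\frac{3}{2}} + 8 \cdot 14\right)}{3}} = - \frac{1303}{- \frac{980}{3} - \frac{190 \left(-8 - 5 \sqrt{14} + 5 \cdot 14 \sqrt{14} + 112\right)}{3}} = - \frac{1303}{- \frac{980}{3} - \frac{190 \left(-8 - 5 \sqrt{14} + 70 \sqrt{14} + 112\right)}{3}} = - \frac{1303}{- \frac{980}{3} - \frac{190 \left(104 + 65 \sqrt{14}\right)}{3}} = - \frac{1303}{- \frac{980}{3} - \left(\frac{19760}{3} + \frac{12350 \sqrt{14}}{3}\right)} = - \frac{1303}{- \frac{20740}{3} - \frac{12350 \sqrt{14}}{3}}$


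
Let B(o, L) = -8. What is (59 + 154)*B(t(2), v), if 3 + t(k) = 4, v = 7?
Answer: -1704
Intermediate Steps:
t(k) = 1 (t(k) = -3 + 4 = 1)
(59 + 154)*B(t(2), v) = (59 + 154)*(-8) = 213*(-8) = -1704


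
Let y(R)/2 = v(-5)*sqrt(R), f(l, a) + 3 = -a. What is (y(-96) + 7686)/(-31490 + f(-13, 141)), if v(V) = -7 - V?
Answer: -3843/15817 + 8*I*sqrt(6)/15817 ≈ -0.24297 + 0.0012389*I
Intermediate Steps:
f(l, a) = -3 - a
y(R) = -4*sqrt(R) (y(R) = 2*((-7 - 1*(-5))*sqrt(R)) = 2*((-7 + 5)*sqrt(R)) = 2*(-2*sqrt(R)) = -4*sqrt(R))
(y(-96) + 7686)/(-31490 + f(-13, 141)) = (-16*I*sqrt(6) + 7686)/(-31490 + (-3 - 1*141)) = (-16*I*sqrt(6) + 7686)/(-31490 + (-3 - 141)) = (-16*I*sqrt(6) + 7686)/(-31490 - 144) = (7686 - 16*I*sqrt(6))/(-31634) = (7686 - 16*I*sqrt(6))*(-1/31634) = -3843/15817 + 8*I*sqrt(6)/15817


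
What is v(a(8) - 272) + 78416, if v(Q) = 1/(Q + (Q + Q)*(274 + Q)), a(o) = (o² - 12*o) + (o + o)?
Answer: 609762817/7776 ≈ 78416.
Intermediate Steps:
a(o) = o² - 10*o (a(o) = (o² - 12*o) + 2*o = o² - 10*o)
v(Q) = 1/(Q + 2*Q*(274 + Q)) (v(Q) = 1/(Q + (2*Q)*(274 + Q)) = 1/(Q + 2*Q*(274 + Q)))
v(a(8) - 272) + 78416 = 1/((8*(-10 + 8) - 272)*(549 + 2*(8*(-10 + 8) - 272))) + 78416 = 1/((8*(-2) - 272)*(549 + 2*(8*(-2) - 272))) + 78416 = 1/((-16 - 272)*(549 + 2*(-16 - 272))) + 78416 = 1/((-288)*(549 + 2*(-288))) + 78416 = -1/(288*(549 - 576)) + 78416 = -1/288/(-27) + 78416 = -1/288*(-1/27) + 78416 = 1/7776 + 78416 = 609762817/7776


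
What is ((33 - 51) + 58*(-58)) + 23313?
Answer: 19931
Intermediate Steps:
((33 - 51) + 58*(-58)) + 23313 = (-18 - 3364) + 23313 = -3382 + 23313 = 19931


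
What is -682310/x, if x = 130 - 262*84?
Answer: 341155/10939 ≈ 31.187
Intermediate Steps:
x = -21878 (x = 130 - 22008 = -21878)
-682310/x = -682310/(-21878) = -682310*(-1/21878) = 341155/10939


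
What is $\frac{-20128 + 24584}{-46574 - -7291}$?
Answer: $- \frac{4456}{39283} \approx -0.11343$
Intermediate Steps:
$\frac{-20128 + 24584}{-46574 - -7291} = \frac{4456}{-46574 + \left(-2664 + 9955\right)} = \frac{4456}{-46574 + 7291} = \frac{4456}{-39283} = 4456 \left(- \frac{1}{39283}\right) = - \frac{4456}{39283}$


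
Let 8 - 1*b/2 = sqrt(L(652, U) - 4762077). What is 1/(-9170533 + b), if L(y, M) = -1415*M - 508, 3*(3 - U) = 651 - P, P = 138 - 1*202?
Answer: -27511551/252295199296927 + 2*I*sqrt(39866295)/252295199296927 ≈ -1.0905e-7 + 5.0052e-11*I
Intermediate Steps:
P = -64 (P = 138 - 202 = -64)
U = -706/3 (U = 3 - (651 - 1*(-64))/3 = 3 - (651 + 64)/3 = 3 - 1/3*715 = 3 - 715/3 = -706/3 ≈ -235.33)
L(y, M) = -508 - 1415*M
b = 16 - 2*I*sqrt(39866295)/3 (b = 16 - 2*sqrt((-508 - 1415*(-706/3)) - 4762077) = 16 - 2*sqrt((-508 + 998990/3) - 4762077) = 16 - 2*sqrt(997466/3 - 4762077) = 16 - 2*I*sqrt(39866295)/3 ≈ 16.0 - 4209.3*I)
1/(-9170533 + b) = 1/(-9170533 + (16 - 2*I*sqrt(39866295)/3)) = 1/(-9170517 - 2*I*sqrt(39866295)/3)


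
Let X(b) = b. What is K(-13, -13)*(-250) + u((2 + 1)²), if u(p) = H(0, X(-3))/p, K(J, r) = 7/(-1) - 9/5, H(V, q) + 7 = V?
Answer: 19793/9 ≈ 2199.2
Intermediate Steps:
H(V, q) = -7 + V
K(J, r) = -44/5 (K(J, r) = 7*(-1) - 9*⅕ = -7 - 9/5 = -44/5)
u(p) = -7/p (u(p) = (-7 + 0)/p = -7/p)
K(-13, -13)*(-250) + u((2 + 1)²) = -44/5*(-250) - 7/(2 + 1)² = 2200 - 7/(3²) = 2200 - 7/9 = 19793/9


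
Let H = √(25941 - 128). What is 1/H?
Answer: √25813/25813 ≈ 0.0062242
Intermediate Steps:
H = √25813 ≈ 160.66
1/H = 1/(√25813) = √25813/25813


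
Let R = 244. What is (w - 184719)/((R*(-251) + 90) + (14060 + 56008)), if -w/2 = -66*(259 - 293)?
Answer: -189207/8914 ≈ -21.226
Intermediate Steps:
w = -4488 (w = -(-132)*(259 - 293) = -(-132)*(-34) = -2*2244 = -4488)
(w - 184719)/((R*(-251) + 90) + (14060 + 56008)) = (-4488 - 184719)/((244*(-251) + 90) + (14060 + 56008)) = -189207/((-61244 + 90) + 70068) = -189207/(-61154 + 70068) = -189207/8914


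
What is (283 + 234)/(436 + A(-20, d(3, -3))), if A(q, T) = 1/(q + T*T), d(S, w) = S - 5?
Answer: 8272/6975 ≈ 1.1859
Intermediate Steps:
d(S, w) = -5 + S
A(q, T) = 1/(q + T**2)
(283 + 234)/(436 + A(-20, d(3, -3))) = (283 + 234)/(436 + 1/(-20 + (-5 + 3)**2)) = 517/(436 + 1/(-20 + (-2)**2)) = 517/(436 + 1/(-20 + 4)) = 517/(436 + 1/(-16)) = 517/(436 - 1/16) = 517/(6975/16) = 517*(16/6975) = 8272/6975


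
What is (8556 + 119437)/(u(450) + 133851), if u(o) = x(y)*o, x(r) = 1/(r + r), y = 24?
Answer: 1023944/1070883 ≈ 0.95617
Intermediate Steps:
x(r) = 1/(2*r)
u(o) = o/48 (u(o) = ((1/2)/24)*o = ((1/2)*(1/24))*o = o/48)
(8556 + 119437)/(u(450) + 133851) = (8556 + 119437)/((1/48)*450 + 133851) = 127993/(75/8 + 133851) = 127993/(1070883/8) = 127993*(8/1070883) = 1023944/1070883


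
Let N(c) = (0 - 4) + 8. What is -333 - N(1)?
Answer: -337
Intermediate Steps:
N(c) = 4 (N(c) = -4 + 8 = 4)
-333 - N(1) = -333 - 1*4 = -333 - 4 = -337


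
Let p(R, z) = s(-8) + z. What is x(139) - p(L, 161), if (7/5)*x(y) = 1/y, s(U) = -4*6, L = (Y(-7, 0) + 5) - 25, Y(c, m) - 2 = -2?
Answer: -133296/973 ≈ -136.99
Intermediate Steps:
Y(c, m) = 0 (Y(c, m) = 2 - 2 = 0)
L = -20 (L = (0 + 5) - 25 = 5 - 25 = -20)
s(U) = -24
x(y) = 5/(7*y)
p(R, z) = -24 + z
x(139) - p(L, 161) = (5/7)/139 - (-24 + 161) = (5/7)*(1/139) - 1*137 = 5/973 - 137 = -133296/973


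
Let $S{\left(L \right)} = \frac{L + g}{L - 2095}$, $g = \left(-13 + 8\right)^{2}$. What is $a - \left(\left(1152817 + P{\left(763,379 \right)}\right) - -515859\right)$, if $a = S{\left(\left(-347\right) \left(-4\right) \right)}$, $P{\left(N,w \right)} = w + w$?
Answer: $- \frac{1180291251}{707} \approx -1.6694 \cdot 10^{6}$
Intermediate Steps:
$g = 25$ ($g = \left(-5\right)^{2} = 25$)
$P{\left(N,w \right)} = 2 w$
$S{\left(L \right)} = \frac{25 + L}{-2095 + L}$ ($S{\left(L \right)} = \frac{L + 25}{L - 2095} = \frac{25 + L}{-2095 + L}$)
$a = - \frac{1413}{707}$ ($a = \frac{25 - -1388}{-2095 - -1388} = \frac{25 + 1388}{-2095 + 1388} = \frac{1}{-707} \cdot 1413 = \left(- \frac{1}{707}\right) 1413 = - \frac{1413}{707} \approx -1.9986$)
$a - \left(\left(1152817 + P{\left(763,379 \right)}\right) - -515859\right) = - \frac{1413}{707} - \left(\left(1152817 + 2 \cdot 379\right) - -515859\right) = - \frac{1413}{707} - \left(\left(1152817 + 758\right) + 515859\right) = - \frac{1413}{707} - \left(1153575 + 515859\right) = - \frac{1413}{707} - 1669434 = - \frac{1180291251}{707}$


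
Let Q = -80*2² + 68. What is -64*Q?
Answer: 16128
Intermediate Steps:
Q = -252 (Q = -80*4 + 68 = -320 + 68 = -252)
-64*Q = -64*(-252) = 16128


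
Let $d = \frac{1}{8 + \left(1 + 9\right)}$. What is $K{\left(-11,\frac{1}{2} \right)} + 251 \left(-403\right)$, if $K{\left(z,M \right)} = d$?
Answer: $- \frac{1820753}{18} \approx -1.0115 \cdot 10^{5}$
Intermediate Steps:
$d = \frac{1}{18}$ ($d = \frac{1}{8 + 10} = \frac{1}{18} \approx 0.055556$)
$K{\left(z,M \right)} = \frac{1}{18}$
$K{\left(-11,\frac{1}{2} \right)} + 251 \left(-403\right) = \frac{1}{18} + 251 \left(-403\right) = \frac{1}{18} - 101153 = - \frac{1820753}{18}$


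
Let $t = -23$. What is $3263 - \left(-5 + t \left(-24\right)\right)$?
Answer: $2716$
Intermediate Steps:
$3263 - \left(-5 + t \left(-24\right)\right) = 3263 - \left(-5 - -552\right) = 3263 - \left(-5 + 552\right) = 3263 - 547 = 2716$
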